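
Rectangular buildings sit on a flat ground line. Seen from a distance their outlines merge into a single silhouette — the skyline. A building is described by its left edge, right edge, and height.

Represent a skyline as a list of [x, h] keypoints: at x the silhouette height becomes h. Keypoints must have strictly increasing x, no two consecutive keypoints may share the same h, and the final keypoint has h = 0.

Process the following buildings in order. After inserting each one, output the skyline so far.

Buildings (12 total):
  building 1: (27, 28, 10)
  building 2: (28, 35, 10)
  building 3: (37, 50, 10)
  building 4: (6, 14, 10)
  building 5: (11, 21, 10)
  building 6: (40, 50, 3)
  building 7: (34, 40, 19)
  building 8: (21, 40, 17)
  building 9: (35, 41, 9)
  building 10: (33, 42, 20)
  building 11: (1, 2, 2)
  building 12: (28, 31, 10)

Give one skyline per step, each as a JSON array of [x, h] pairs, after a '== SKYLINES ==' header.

== SKYLINES ==
[[27,10],[28,0]]
[[27,10],[35,0]]
[[27,10],[35,0],[37,10],[50,0]]
[[6,10],[14,0],[27,10],[35,0],[37,10],[50,0]]
[[6,10],[21,0],[27,10],[35,0],[37,10],[50,0]]
[[6,10],[21,0],[27,10],[35,0],[37,10],[50,0]]
[[6,10],[21,0],[27,10],[34,19],[40,10],[50,0]]
[[6,10],[21,17],[34,19],[40,10],[50,0]]
[[6,10],[21,17],[34,19],[40,10],[50,0]]
[[6,10],[21,17],[33,20],[42,10],[50,0]]
[[1,2],[2,0],[6,10],[21,17],[33,20],[42,10],[50,0]]
[[1,2],[2,0],[6,10],[21,17],[33,20],[42,10],[50,0]]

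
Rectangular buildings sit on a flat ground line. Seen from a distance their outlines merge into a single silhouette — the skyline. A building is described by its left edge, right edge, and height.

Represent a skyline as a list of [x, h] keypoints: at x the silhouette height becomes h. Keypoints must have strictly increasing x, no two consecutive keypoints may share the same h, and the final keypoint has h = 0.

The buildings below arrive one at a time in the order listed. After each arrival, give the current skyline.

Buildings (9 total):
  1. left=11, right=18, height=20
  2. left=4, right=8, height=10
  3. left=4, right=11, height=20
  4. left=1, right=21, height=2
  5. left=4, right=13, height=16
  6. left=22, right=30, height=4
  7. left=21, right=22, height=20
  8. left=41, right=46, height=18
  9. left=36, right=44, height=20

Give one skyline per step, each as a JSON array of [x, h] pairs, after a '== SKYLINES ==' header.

== SKYLINES ==
[[11,20],[18,0]]
[[4,10],[8,0],[11,20],[18,0]]
[[4,20],[18,0]]
[[1,2],[4,20],[18,2],[21,0]]
[[1,2],[4,20],[18,2],[21,0]]
[[1,2],[4,20],[18,2],[21,0],[22,4],[30,0]]
[[1,2],[4,20],[18,2],[21,20],[22,4],[30,0]]
[[1,2],[4,20],[18,2],[21,20],[22,4],[30,0],[41,18],[46,0]]
[[1,2],[4,20],[18,2],[21,20],[22,4],[30,0],[36,20],[44,18],[46,0]]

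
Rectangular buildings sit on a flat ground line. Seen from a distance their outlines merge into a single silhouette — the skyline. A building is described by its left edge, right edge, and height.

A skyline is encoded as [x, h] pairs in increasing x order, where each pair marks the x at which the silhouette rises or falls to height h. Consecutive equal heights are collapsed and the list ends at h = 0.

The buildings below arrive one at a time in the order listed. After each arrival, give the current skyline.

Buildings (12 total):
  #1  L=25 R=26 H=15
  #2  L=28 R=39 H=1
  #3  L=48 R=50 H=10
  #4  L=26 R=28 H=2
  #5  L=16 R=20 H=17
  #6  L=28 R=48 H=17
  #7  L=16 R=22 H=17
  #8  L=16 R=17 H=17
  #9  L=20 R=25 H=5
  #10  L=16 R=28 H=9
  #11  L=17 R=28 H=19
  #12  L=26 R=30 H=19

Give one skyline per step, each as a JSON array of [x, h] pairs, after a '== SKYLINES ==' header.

== SKYLINES ==
[[25,15],[26,0]]
[[25,15],[26,0],[28,1],[39,0]]
[[25,15],[26,0],[28,1],[39,0],[48,10],[50,0]]
[[25,15],[26,2],[28,1],[39,0],[48,10],[50,0]]
[[16,17],[20,0],[25,15],[26,2],[28,1],[39,0],[48,10],[50,0]]
[[16,17],[20,0],[25,15],[26,2],[28,17],[48,10],[50,0]]
[[16,17],[22,0],[25,15],[26,2],[28,17],[48,10],[50,0]]
[[16,17],[22,0],[25,15],[26,2],[28,17],[48,10],[50,0]]
[[16,17],[22,5],[25,15],[26,2],[28,17],[48,10],[50,0]]
[[16,17],[22,9],[25,15],[26,9],[28,17],[48,10],[50,0]]
[[16,17],[17,19],[28,17],[48,10],[50,0]]
[[16,17],[17,19],[30,17],[48,10],[50,0]]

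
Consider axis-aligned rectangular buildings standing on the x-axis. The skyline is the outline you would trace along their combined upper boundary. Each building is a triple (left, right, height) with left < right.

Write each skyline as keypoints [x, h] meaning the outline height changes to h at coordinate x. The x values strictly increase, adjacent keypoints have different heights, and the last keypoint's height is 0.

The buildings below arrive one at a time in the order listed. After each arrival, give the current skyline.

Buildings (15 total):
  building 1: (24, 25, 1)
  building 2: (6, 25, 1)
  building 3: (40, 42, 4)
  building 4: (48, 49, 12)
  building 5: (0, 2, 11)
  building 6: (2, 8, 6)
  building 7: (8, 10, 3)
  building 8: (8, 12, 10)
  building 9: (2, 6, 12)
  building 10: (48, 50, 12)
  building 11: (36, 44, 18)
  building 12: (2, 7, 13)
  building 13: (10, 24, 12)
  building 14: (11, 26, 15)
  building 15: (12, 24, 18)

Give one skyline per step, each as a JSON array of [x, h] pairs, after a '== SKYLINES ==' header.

== SKYLINES ==
[[24,1],[25,0]]
[[6,1],[25,0]]
[[6,1],[25,0],[40,4],[42,0]]
[[6,1],[25,0],[40,4],[42,0],[48,12],[49,0]]
[[0,11],[2,0],[6,1],[25,0],[40,4],[42,0],[48,12],[49,0]]
[[0,11],[2,6],[8,1],[25,0],[40,4],[42,0],[48,12],[49,0]]
[[0,11],[2,6],[8,3],[10,1],[25,0],[40,4],[42,0],[48,12],[49,0]]
[[0,11],[2,6],[8,10],[12,1],[25,0],[40,4],[42,0],[48,12],[49,0]]
[[0,11],[2,12],[6,6],[8,10],[12,1],[25,0],[40,4],[42,0],[48,12],[49,0]]
[[0,11],[2,12],[6,6],[8,10],[12,1],[25,0],[40,4],[42,0],[48,12],[50,0]]
[[0,11],[2,12],[6,6],[8,10],[12,1],[25,0],[36,18],[44,0],[48,12],[50,0]]
[[0,11],[2,13],[7,6],[8,10],[12,1],[25,0],[36,18],[44,0],[48,12],[50,0]]
[[0,11],[2,13],[7,6],[8,10],[10,12],[24,1],[25,0],[36,18],[44,0],[48,12],[50,0]]
[[0,11],[2,13],[7,6],[8,10],[10,12],[11,15],[26,0],[36,18],[44,0],[48,12],[50,0]]
[[0,11],[2,13],[7,6],[8,10],[10,12],[11,15],[12,18],[24,15],[26,0],[36,18],[44,0],[48,12],[50,0]]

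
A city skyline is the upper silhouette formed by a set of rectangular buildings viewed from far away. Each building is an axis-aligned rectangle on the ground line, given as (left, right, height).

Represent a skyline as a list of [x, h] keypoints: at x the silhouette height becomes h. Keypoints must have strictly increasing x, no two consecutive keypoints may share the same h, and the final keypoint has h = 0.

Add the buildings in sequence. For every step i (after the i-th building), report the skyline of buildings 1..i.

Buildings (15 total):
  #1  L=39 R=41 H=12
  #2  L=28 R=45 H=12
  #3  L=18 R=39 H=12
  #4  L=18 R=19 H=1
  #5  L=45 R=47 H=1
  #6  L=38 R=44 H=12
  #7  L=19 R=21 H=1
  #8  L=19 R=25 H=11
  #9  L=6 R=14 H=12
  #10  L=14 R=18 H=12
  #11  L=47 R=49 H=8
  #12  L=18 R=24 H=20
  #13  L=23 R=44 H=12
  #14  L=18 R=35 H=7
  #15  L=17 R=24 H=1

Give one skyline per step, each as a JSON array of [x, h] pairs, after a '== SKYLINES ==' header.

== SKYLINES ==
[[39,12],[41,0]]
[[28,12],[45,0]]
[[18,12],[45,0]]
[[18,12],[45,0]]
[[18,12],[45,1],[47,0]]
[[18,12],[45,1],[47,0]]
[[18,12],[45,1],[47,0]]
[[18,12],[45,1],[47,0]]
[[6,12],[14,0],[18,12],[45,1],[47,0]]
[[6,12],[45,1],[47,0]]
[[6,12],[45,1],[47,8],[49,0]]
[[6,12],[18,20],[24,12],[45,1],[47,8],[49,0]]
[[6,12],[18,20],[24,12],[45,1],[47,8],[49,0]]
[[6,12],[18,20],[24,12],[45,1],[47,8],[49,0]]
[[6,12],[18,20],[24,12],[45,1],[47,8],[49,0]]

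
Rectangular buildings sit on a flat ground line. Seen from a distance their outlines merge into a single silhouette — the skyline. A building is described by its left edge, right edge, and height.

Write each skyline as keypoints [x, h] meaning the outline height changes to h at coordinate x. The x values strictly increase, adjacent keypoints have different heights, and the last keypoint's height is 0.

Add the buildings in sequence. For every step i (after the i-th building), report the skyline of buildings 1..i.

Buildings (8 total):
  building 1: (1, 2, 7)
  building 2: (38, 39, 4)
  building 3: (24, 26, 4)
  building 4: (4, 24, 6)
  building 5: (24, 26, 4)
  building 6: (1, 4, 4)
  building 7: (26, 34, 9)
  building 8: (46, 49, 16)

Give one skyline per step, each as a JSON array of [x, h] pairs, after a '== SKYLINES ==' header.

== SKYLINES ==
[[1,7],[2,0]]
[[1,7],[2,0],[38,4],[39,0]]
[[1,7],[2,0],[24,4],[26,0],[38,4],[39,0]]
[[1,7],[2,0],[4,6],[24,4],[26,0],[38,4],[39,0]]
[[1,7],[2,0],[4,6],[24,4],[26,0],[38,4],[39,0]]
[[1,7],[2,4],[4,6],[24,4],[26,0],[38,4],[39,0]]
[[1,7],[2,4],[4,6],[24,4],[26,9],[34,0],[38,4],[39,0]]
[[1,7],[2,4],[4,6],[24,4],[26,9],[34,0],[38,4],[39,0],[46,16],[49,0]]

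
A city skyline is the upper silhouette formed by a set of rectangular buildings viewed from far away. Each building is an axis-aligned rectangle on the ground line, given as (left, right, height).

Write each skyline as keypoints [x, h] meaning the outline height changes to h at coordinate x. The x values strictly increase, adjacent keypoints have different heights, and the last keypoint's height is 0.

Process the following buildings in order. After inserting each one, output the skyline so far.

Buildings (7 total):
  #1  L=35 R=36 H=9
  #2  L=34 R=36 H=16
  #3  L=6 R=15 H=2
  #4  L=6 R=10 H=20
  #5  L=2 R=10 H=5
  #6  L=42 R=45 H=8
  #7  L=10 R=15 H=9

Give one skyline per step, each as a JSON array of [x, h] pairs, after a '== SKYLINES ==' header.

== SKYLINES ==
[[35,9],[36,0]]
[[34,16],[36,0]]
[[6,2],[15,0],[34,16],[36,0]]
[[6,20],[10,2],[15,0],[34,16],[36,0]]
[[2,5],[6,20],[10,2],[15,0],[34,16],[36,0]]
[[2,5],[6,20],[10,2],[15,0],[34,16],[36,0],[42,8],[45,0]]
[[2,5],[6,20],[10,9],[15,0],[34,16],[36,0],[42,8],[45,0]]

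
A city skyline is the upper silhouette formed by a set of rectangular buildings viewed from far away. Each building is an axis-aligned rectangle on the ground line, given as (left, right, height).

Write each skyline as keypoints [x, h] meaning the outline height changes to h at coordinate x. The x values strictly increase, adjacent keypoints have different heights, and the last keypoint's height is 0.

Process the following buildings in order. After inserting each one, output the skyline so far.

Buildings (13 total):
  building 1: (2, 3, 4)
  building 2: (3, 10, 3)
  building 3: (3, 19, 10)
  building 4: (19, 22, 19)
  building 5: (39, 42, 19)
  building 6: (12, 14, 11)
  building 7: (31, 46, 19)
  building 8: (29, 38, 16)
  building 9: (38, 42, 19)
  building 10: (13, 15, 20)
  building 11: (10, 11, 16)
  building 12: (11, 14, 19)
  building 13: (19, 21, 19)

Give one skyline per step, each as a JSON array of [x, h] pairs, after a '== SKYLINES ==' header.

== SKYLINES ==
[[2,4],[3,0]]
[[2,4],[3,3],[10,0]]
[[2,4],[3,10],[19,0]]
[[2,4],[3,10],[19,19],[22,0]]
[[2,4],[3,10],[19,19],[22,0],[39,19],[42,0]]
[[2,4],[3,10],[12,11],[14,10],[19,19],[22,0],[39,19],[42,0]]
[[2,4],[3,10],[12,11],[14,10],[19,19],[22,0],[31,19],[46,0]]
[[2,4],[3,10],[12,11],[14,10],[19,19],[22,0],[29,16],[31,19],[46,0]]
[[2,4],[3,10],[12,11],[14,10],[19,19],[22,0],[29,16],[31,19],[46,0]]
[[2,4],[3,10],[12,11],[13,20],[15,10],[19,19],[22,0],[29,16],[31,19],[46,0]]
[[2,4],[3,10],[10,16],[11,10],[12,11],[13,20],[15,10],[19,19],[22,0],[29,16],[31,19],[46,0]]
[[2,4],[3,10],[10,16],[11,19],[13,20],[15,10],[19,19],[22,0],[29,16],[31,19],[46,0]]
[[2,4],[3,10],[10,16],[11,19],[13,20],[15,10],[19,19],[22,0],[29,16],[31,19],[46,0]]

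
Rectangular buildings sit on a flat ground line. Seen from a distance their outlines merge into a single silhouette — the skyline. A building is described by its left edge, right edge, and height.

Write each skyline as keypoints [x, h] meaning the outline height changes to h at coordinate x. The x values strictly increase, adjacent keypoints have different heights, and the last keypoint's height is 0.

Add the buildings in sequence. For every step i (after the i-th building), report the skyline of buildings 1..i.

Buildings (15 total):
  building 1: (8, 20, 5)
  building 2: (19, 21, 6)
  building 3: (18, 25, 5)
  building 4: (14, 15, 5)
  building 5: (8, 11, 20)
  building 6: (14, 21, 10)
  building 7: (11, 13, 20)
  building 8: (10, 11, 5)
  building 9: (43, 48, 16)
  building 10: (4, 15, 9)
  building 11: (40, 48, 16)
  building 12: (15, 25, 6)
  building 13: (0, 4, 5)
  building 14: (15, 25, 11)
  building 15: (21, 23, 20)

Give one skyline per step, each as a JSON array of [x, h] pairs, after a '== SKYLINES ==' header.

== SKYLINES ==
[[8,5],[20,0]]
[[8,5],[19,6],[21,0]]
[[8,5],[19,6],[21,5],[25,0]]
[[8,5],[19,6],[21,5],[25,0]]
[[8,20],[11,5],[19,6],[21,5],[25,0]]
[[8,20],[11,5],[14,10],[21,5],[25,0]]
[[8,20],[13,5],[14,10],[21,5],[25,0]]
[[8,20],[13,5],[14,10],[21,5],[25,0]]
[[8,20],[13,5],[14,10],[21,5],[25,0],[43,16],[48,0]]
[[4,9],[8,20],[13,9],[14,10],[21,5],[25,0],[43,16],[48,0]]
[[4,9],[8,20],[13,9],[14,10],[21,5],[25,0],[40,16],[48,0]]
[[4,9],[8,20],[13,9],[14,10],[21,6],[25,0],[40,16],[48,0]]
[[0,5],[4,9],[8,20],[13,9],[14,10],[21,6],[25,0],[40,16],[48,0]]
[[0,5],[4,9],[8,20],[13,9],[14,10],[15,11],[25,0],[40,16],[48,0]]
[[0,5],[4,9],[8,20],[13,9],[14,10],[15,11],[21,20],[23,11],[25,0],[40,16],[48,0]]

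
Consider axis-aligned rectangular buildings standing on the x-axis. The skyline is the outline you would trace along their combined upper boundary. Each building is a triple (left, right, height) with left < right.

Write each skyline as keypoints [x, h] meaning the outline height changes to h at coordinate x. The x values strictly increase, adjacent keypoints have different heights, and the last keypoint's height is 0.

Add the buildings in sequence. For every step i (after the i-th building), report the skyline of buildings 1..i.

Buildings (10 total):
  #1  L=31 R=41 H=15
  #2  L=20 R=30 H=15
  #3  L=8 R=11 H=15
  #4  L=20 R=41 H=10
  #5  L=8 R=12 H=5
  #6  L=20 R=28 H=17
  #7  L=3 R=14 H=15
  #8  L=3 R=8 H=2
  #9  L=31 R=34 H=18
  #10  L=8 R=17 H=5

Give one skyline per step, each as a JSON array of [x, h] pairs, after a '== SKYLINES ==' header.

== SKYLINES ==
[[31,15],[41,0]]
[[20,15],[30,0],[31,15],[41,0]]
[[8,15],[11,0],[20,15],[30,0],[31,15],[41,0]]
[[8,15],[11,0],[20,15],[30,10],[31,15],[41,0]]
[[8,15],[11,5],[12,0],[20,15],[30,10],[31,15],[41,0]]
[[8,15],[11,5],[12,0],[20,17],[28,15],[30,10],[31,15],[41,0]]
[[3,15],[14,0],[20,17],[28,15],[30,10],[31,15],[41,0]]
[[3,15],[14,0],[20,17],[28,15],[30,10],[31,15],[41,0]]
[[3,15],[14,0],[20,17],[28,15],[30,10],[31,18],[34,15],[41,0]]
[[3,15],[14,5],[17,0],[20,17],[28,15],[30,10],[31,18],[34,15],[41,0]]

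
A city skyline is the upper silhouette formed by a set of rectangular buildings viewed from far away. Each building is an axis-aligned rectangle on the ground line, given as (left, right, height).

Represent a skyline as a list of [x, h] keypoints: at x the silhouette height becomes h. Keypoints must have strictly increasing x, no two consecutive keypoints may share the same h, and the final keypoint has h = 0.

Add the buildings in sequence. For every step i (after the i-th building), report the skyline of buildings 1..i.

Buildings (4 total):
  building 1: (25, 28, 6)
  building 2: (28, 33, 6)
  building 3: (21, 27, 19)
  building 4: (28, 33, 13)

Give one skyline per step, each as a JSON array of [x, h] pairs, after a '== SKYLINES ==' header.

== SKYLINES ==
[[25,6],[28,0]]
[[25,6],[33,0]]
[[21,19],[27,6],[33,0]]
[[21,19],[27,6],[28,13],[33,0]]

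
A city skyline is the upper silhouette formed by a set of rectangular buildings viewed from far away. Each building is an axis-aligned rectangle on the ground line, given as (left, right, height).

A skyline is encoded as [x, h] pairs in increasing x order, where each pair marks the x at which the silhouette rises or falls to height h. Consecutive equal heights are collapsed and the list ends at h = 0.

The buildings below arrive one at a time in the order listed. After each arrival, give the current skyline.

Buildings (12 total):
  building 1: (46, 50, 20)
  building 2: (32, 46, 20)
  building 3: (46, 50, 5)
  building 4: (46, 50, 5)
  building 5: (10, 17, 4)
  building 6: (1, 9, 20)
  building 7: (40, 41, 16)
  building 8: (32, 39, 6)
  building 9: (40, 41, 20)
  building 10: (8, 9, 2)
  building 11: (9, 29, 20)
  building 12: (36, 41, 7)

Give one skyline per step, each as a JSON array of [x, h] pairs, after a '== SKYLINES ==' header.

== SKYLINES ==
[[46,20],[50,0]]
[[32,20],[50,0]]
[[32,20],[50,0]]
[[32,20],[50,0]]
[[10,4],[17,0],[32,20],[50,0]]
[[1,20],[9,0],[10,4],[17,0],[32,20],[50,0]]
[[1,20],[9,0],[10,4],[17,0],[32,20],[50,0]]
[[1,20],[9,0],[10,4],[17,0],[32,20],[50,0]]
[[1,20],[9,0],[10,4],[17,0],[32,20],[50,0]]
[[1,20],[9,0],[10,4],[17,0],[32,20],[50,0]]
[[1,20],[29,0],[32,20],[50,0]]
[[1,20],[29,0],[32,20],[50,0]]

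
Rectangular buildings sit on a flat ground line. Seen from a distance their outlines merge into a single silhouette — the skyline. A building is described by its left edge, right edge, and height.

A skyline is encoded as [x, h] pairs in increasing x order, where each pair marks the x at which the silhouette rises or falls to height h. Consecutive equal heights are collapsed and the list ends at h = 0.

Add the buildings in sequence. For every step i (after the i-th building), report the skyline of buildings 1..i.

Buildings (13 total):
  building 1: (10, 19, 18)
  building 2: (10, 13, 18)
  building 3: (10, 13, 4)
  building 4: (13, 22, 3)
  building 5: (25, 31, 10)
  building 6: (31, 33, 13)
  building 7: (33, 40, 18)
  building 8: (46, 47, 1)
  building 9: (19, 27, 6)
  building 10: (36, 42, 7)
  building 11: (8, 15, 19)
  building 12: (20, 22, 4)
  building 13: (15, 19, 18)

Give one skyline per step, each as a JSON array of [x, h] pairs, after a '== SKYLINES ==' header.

== SKYLINES ==
[[10,18],[19,0]]
[[10,18],[19,0]]
[[10,18],[19,0]]
[[10,18],[19,3],[22,0]]
[[10,18],[19,3],[22,0],[25,10],[31,0]]
[[10,18],[19,3],[22,0],[25,10],[31,13],[33,0]]
[[10,18],[19,3],[22,0],[25,10],[31,13],[33,18],[40,0]]
[[10,18],[19,3],[22,0],[25,10],[31,13],[33,18],[40,0],[46,1],[47,0]]
[[10,18],[19,6],[25,10],[31,13],[33,18],[40,0],[46,1],[47,0]]
[[10,18],[19,6],[25,10],[31,13],[33,18],[40,7],[42,0],[46,1],[47,0]]
[[8,19],[15,18],[19,6],[25,10],[31,13],[33,18],[40,7],[42,0],[46,1],[47,0]]
[[8,19],[15,18],[19,6],[25,10],[31,13],[33,18],[40,7],[42,0],[46,1],[47,0]]
[[8,19],[15,18],[19,6],[25,10],[31,13],[33,18],[40,7],[42,0],[46,1],[47,0]]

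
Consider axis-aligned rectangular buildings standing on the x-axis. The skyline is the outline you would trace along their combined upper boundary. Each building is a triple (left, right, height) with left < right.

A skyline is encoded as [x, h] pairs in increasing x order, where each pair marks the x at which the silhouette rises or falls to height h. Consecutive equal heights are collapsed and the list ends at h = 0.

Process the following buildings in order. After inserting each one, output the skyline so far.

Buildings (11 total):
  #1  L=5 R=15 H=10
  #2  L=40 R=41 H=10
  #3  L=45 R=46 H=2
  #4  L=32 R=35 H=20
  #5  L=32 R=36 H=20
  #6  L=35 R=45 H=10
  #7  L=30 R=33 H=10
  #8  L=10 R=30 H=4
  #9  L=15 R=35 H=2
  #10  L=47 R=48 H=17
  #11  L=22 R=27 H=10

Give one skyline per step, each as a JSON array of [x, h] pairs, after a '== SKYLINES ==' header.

== SKYLINES ==
[[5,10],[15,0]]
[[5,10],[15,0],[40,10],[41,0]]
[[5,10],[15,0],[40,10],[41,0],[45,2],[46,0]]
[[5,10],[15,0],[32,20],[35,0],[40,10],[41,0],[45,2],[46,0]]
[[5,10],[15,0],[32,20],[36,0],[40,10],[41,0],[45,2],[46,0]]
[[5,10],[15,0],[32,20],[36,10],[45,2],[46,0]]
[[5,10],[15,0],[30,10],[32,20],[36,10],[45,2],[46,0]]
[[5,10],[15,4],[30,10],[32,20],[36,10],[45,2],[46,0]]
[[5,10],[15,4],[30,10],[32,20],[36,10],[45,2],[46,0]]
[[5,10],[15,4],[30,10],[32,20],[36,10],[45,2],[46,0],[47,17],[48,0]]
[[5,10],[15,4],[22,10],[27,4],[30,10],[32,20],[36,10],[45,2],[46,0],[47,17],[48,0]]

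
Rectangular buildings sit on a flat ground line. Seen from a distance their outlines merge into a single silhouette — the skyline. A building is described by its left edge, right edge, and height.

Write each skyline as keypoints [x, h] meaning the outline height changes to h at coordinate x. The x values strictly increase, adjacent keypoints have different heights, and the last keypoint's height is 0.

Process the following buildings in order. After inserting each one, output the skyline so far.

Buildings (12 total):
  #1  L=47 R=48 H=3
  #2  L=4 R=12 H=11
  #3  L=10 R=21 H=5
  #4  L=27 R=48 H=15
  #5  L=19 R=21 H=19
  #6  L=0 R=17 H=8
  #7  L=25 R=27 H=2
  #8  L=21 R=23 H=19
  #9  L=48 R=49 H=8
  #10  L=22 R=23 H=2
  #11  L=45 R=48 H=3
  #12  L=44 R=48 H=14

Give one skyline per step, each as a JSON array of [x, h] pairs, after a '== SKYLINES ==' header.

== SKYLINES ==
[[47,3],[48,0]]
[[4,11],[12,0],[47,3],[48,0]]
[[4,11],[12,5],[21,0],[47,3],[48,0]]
[[4,11],[12,5],[21,0],[27,15],[48,0]]
[[4,11],[12,5],[19,19],[21,0],[27,15],[48,0]]
[[0,8],[4,11],[12,8],[17,5],[19,19],[21,0],[27,15],[48,0]]
[[0,8],[4,11],[12,8],[17,5],[19,19],[21,0],[25,2],[27,15],[48,0]]
[[0,8],[4,11],[12,8],[17,5],[19,19],[23,0],[25,2],[27,15],[48,0]]
[[0,8],[4,11],[12,8],[17,5],[19,19],[23,0],[25,2],[27,15],[48,8],[49,0]]
[[0,8],[4,11],[12,8],[17,5],[19,19],[23,0],[25,2],[27,15],[48,8],[49,0]]
[[0,8],[4,11],[12,8],[17,5],[19,19],[23,0],[25,2],[27,15],[48,8],[49,0]]
[[0,8],[4,11],[12,8],[17,5],[19,19],[23,0],[25,2],[27,15],[48,8],[49,0]]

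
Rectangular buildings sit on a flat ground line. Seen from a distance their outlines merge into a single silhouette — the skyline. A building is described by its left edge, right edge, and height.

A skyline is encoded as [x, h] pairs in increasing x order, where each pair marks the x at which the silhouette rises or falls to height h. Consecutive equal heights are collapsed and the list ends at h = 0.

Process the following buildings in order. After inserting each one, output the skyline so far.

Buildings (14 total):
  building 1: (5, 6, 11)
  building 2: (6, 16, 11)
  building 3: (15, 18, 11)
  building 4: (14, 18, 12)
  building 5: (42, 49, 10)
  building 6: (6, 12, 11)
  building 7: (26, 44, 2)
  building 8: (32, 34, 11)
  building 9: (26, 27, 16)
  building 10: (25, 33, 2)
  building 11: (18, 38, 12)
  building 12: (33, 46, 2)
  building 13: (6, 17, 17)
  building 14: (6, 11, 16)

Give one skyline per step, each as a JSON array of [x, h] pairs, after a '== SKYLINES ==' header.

== SKYLINES ==
[[5,11],[6,0]]
[[5,11],[16,0]]
[[5,11],[18,0]]
[[5,11],[14,12],[18,0]]
[[5,11],[14,12],[18,0],[42,10],[49,0]]
[[5,11],[14,12],[18,0],[42,10],[49,0]]
[[5,11],[14,12],[18,0],[26,2],[42,10],[49,0]]
[[5,11],[14,12],[18,0],[26,2],[32,11],[34,2],[42,10],[49,0]]
[[5,11],[14,12],[18,0],[26,16],[27,2],[32,11],[34,2],[42,10],[49,0]]
[[5,11],[14,12],[18,0],[25,2],[26,16],[27,2],[32,11],[34,2],[42,10],[49,0]]
[[5,11],[14,12],[26,16],[27,12],[38,2],[42,10],[49,0]]
[[5,11],[14,12],[26,16],[27,12],[38,2],[42,10],[49,0]]
[[5,11],[6,17],[17,12],[26,16],[27,12],[38,2],[42,10],[49,0]]
[[5,11],[6,17],[17,12],[26,16],[27,12],[38,2],[42,10],[49,0]]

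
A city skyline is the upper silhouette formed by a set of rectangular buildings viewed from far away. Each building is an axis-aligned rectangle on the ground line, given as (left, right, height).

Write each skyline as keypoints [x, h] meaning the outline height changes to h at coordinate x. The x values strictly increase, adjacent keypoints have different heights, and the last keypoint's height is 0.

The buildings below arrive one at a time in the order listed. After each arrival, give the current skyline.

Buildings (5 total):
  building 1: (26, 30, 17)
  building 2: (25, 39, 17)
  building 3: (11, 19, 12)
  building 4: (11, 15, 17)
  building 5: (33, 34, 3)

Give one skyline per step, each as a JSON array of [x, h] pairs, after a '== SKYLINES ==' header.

== SKYLINES ==
[[26,17],[30,0]]
[[25,17],[39,0]]
[[11,12],[19,0],[25,17],[39,0]]
[[11,17],[15,12],[19,0],[25,17],[39,0]]
[[11,17],[15,12],[19,0],[25,17],[39,0]]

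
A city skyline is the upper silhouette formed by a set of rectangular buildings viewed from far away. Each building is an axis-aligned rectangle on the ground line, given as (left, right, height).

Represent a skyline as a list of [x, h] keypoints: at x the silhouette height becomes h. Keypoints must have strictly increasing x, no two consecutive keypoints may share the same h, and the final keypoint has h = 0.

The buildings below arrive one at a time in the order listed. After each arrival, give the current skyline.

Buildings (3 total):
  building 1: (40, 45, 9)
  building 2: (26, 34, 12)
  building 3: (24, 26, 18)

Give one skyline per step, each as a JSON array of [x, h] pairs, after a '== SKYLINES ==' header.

== SKYLINES ==
[[40,9],[45,0]]
[[26,12],[34,0],[40,9],[45,0]]
[[24,18],[26,12],[34,0],[40,9],[45,0]]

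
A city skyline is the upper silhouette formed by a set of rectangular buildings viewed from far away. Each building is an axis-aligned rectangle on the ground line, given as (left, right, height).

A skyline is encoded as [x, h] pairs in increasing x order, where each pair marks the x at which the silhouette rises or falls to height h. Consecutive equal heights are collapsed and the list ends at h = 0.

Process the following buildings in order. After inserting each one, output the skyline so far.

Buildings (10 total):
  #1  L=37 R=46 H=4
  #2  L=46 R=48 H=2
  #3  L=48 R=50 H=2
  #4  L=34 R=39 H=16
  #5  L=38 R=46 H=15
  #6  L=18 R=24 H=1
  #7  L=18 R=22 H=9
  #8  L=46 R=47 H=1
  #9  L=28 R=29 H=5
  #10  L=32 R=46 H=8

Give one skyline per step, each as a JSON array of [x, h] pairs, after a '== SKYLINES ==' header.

== SKYLINES ==
[[37,4],[46,0]]
[[37,4],[46,2],[48,0]]
[[37,4],[46,2],[50,0]]
[[34,16],[39,4],[46,2],[50,0]]
[[34,16],[39,15],[46,2],[50,0]]
[[18,1],[24,0],[34,16],[39,15],[46,2],[50,0]]
[[18,9],[22,1],[24,0],[34,16],[39,15],[46,2],[50,0]]
[[18,9],[22,1],[24,0],[34,16],[39,15],[46,2],[50,0]]
[[18,9],[22,1],[24,0],[28,5],[29,0],[34,16],[39,15],[46,2],[50,0]]
[[18,9],[22,1],[24,0],[28,5],[29,0],[32,8],[34,16],[39,15],[46,2],[50,0]]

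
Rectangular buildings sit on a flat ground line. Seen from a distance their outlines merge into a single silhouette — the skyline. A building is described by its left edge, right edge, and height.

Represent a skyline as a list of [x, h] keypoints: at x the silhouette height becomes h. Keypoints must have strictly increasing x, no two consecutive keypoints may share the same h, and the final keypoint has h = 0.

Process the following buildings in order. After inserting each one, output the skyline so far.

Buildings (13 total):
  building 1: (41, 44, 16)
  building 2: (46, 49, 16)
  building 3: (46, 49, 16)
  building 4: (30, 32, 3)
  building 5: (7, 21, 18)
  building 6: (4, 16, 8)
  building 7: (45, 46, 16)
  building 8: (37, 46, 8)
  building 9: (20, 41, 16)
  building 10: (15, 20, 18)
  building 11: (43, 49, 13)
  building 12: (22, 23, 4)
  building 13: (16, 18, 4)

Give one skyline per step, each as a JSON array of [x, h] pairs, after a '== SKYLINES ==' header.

== SKYLINES ==
[[41,16],[44,0]]
[[41,16],[44,0],[46,16],[49,0]]
[[41,16],[44,0],[46,16],[49,0]]
[[30,3],[32,0],[41,16],[44,0],[46,16],[49,0]]
[[7,18],[21,0],[30,3],[32,0],[41,16],[44,0],[46,16],[49,0]]
[[4,8],[7,18],[21,0],[30,3],[32,0],[41,16],[44,0],[46,16],[49,0]]
[[4,8],[7,18],[21,0],[30,3],[32,0],[41,16],[44,0],[45,16],[49,0]]
[[4,8],[7,18],[21,0],[30,3],[32,0],[37,8],[41,16],[44,8],[45,16],[49,0]]
[[4,8],[7,18],[21,16],[44,8],[45,16],[49,0]]
[[4,8],[7,18],[21,16],[44,8],[45,16],[49,0]]
[[4,8],[7,18],[21,16],[44,13],[45,16],[49,0]]
[[4,8],[7,18],[21,16],[44,13],[45,16],[49,0]]
[[4,8],[7,18],[21,16],[44,13],[45,16],[49,0]]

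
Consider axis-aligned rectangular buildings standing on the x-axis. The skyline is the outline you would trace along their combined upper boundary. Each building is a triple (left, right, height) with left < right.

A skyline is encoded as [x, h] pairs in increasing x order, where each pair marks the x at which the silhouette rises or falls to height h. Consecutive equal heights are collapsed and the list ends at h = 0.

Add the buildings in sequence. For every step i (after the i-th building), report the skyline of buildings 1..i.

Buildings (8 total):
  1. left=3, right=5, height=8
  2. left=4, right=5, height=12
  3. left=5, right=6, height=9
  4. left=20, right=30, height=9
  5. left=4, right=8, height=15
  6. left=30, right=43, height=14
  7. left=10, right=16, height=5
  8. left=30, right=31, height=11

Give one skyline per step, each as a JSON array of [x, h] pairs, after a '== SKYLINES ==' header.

== SKYLINES ==
[[3,8],[5,0]]
[[3,8],[4,12],[5,0]]
[[3,8],[4,12],[5,9],[6,0]]
[[3,8],[4,12],[5,9],[6,0],[20,9],[30,0]]
[[3,8],[4,15],[8,0],[20,9],[30,0]]
[[3,8],[4,15],[8,0],[20,9],[30,14],[43,0]]
[[3,8],[4,15],[8,0],[10,5],[16,0],[20,9],[30,14],[43,0]]
[[3,8],[4,15],[8,0],[10,5],[16,0],[20,9],[30,14],[43,0]]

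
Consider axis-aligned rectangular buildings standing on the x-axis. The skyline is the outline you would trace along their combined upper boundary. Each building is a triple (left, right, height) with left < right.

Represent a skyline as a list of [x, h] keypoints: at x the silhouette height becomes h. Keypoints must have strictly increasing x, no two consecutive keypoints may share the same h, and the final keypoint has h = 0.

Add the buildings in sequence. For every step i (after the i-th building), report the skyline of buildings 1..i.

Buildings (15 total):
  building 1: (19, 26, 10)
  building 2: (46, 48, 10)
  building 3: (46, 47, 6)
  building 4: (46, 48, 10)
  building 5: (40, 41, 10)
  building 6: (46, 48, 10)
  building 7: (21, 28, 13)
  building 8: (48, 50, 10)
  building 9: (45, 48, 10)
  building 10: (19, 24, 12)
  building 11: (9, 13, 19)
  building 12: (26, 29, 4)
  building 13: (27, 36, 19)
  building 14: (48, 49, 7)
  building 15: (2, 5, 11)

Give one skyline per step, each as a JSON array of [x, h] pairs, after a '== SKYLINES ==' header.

== SKYLINES ==
[[19,10],[26,0]]
[[19,10],[26,0],[46,10],[48,0]]
[[19,10],[26,0],[46,10],[48,0]]
[[19,10],[26,0],[46,10],[48,0]]
[[19,10],[26,0],[40,10],[41,0],[46,10],[48,0]]
[[19,10],[26,0],[40,10],[41,0],[46,10],[48,0]]
[[19,10],[21,13],[28,0],[40,10],[41,0],[46,10],[48,0]]
[[19,10],[21,13],[28,0],[40,10],[41,0],[46,10],[50,0]]
[[19,10],[21,13],[28,0],[40,10],[41,0],[45,10],[50,0]]
[[19,12],[21,13],[28,0],[40,10],[41,0],[45,10],[50,0]]
[[9,19],[13,0],[19,12],[21,13],[28,0],[40,10],[41,0],[45,10],[50,0]]
[[9,19],[13,0],[19,12],[21,13],[28,4],[29,0],[40,10],[41,0],[45,10],[50,0]]
[[9,19],[13,0],[19,12],[21,13],[27,19],[36,0],[40,10],[41,0],[45,10],[50,0]]
[[9,19],[13,0],[19,12],[21,13],[27,19],[36,0],[40,10],[41,0],[45,10],[50,0]]
[[2,11],[5,0],[9,19],[13,0],[19,12],[21,13],[27,19],[36,0],[40,10],[41,0],[45,10],[50,0]]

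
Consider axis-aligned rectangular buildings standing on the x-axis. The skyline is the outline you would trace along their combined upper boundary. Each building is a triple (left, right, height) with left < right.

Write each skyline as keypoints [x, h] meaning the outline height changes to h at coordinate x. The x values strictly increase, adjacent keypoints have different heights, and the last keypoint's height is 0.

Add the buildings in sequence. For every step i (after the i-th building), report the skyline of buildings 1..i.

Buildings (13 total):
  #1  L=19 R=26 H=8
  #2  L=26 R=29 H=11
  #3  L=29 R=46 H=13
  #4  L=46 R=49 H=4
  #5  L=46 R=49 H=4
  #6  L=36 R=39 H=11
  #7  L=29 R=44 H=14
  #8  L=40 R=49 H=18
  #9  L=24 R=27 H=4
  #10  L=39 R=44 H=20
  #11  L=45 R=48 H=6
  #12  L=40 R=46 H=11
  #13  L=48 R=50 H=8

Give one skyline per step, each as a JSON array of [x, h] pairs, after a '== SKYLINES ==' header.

== SKYLINES ==
[[19,8],[26,0]]
[[19,8],[26,11],[29,0]]
[[19,8],[26,11],[29,13],[46,0]]
[[19,8],[26,11],[29,13],[46,4],[49,0]]
[[19,8],[26,11],[29,13],[46,4],[49,0]]
[[19,8],[26,11],[29,13],[46,4],[49,0]]
[[19,8],[26,11],[29,14],[44,13],[46,4],[49,0]]
[[19,8],[26,11],[29,14],[40,18],[49,0]]
[[19,8],[26,11],[29,14],[40,18],[49,0]]
[[19,8],[26,11],[29,14],[39,20],[44,18],[49,0]]
[[19,8],[26,11],[29,14],[39,20],[44,18],[49,0]]
[[19,8],[26,11],[29,14],[39,20],[44,18],[49,0]]
[[19,8],[26,11],[29,14],[39,20],[44,18],[49,8],[50,0]]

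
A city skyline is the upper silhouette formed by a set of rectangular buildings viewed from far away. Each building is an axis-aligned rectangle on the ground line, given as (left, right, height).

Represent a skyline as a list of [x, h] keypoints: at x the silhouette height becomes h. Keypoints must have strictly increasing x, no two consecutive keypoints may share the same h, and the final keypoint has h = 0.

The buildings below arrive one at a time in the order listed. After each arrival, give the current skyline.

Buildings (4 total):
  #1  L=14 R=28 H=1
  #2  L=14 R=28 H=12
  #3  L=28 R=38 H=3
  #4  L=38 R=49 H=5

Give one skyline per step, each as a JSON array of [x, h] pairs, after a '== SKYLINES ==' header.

== SKYLINES ==
[[14,1],[28,0]]
[[14,12],[28,0]]
[[14,12],[28,3],[38,0]]
[[14,12],[28,3],[38,5],[49,0]]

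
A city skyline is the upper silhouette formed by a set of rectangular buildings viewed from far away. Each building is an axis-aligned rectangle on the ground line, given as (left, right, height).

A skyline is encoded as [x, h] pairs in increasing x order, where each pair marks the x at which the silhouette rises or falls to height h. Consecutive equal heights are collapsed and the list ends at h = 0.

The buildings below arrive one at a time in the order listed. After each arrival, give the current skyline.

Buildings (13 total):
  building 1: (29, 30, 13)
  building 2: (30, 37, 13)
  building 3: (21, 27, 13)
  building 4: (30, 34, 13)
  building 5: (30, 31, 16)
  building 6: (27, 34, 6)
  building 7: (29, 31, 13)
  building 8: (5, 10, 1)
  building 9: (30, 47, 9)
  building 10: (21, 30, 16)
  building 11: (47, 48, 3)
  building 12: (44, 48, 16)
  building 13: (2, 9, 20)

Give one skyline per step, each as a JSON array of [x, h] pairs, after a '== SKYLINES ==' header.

== SKYLINES ==
[[29,13],[30,0]]
[[29,13],[37,0]]
[[21,13],[27,0],[29,13],[37,0]]
[[21,13],[27,0],[29,13],[37,0]]
[[21,13],[27,0],[29,13],[30,16],[31,13],[37,0]]
[[21,13],[27,6],[29,13],[30,16],[31,13],[37,0]]
[[21,13],[27,6],[29,13],[30,16],[31,13],[37,0]]
[[5,1],[10,0],[21,13],[27,6],[29,13],[30,16],[31,13],[37,0]]
[[5,1],[10,0],[21,13],[27,6],[29,13],[30,16],[31,13],[37,9],[47,0]]
[[5,1],[10,0],[21,16],[31,13],[37,9],[47,0]]
[[5,1],[10,0],[21,16],[31,13],[37,9],[47,3],[48,0]]
[[5,1],[10,0],[21,16],[31,13],[37,9],[44,16],[48,0]]
[[2,20],[9,1],[10,0],[21,16],[31,13],[37,9],[44,16],[48,0]]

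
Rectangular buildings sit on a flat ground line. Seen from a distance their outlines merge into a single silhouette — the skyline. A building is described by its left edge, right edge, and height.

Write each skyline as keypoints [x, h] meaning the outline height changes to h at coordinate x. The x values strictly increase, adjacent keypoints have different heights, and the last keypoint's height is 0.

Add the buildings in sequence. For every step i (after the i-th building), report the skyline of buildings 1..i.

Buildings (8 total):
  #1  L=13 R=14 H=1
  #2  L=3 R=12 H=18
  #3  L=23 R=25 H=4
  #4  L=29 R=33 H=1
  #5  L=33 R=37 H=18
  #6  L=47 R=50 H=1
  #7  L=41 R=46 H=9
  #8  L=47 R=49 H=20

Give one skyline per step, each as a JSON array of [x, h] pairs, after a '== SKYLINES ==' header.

== SKYLINES ==
[[13,1],[14,0]]
[[3,18],[12,0],[13,1],[14,0]]
[[3,18],[12,0],[13,1],[14,0],[23,4],[25,0]]
[[3,18],[12,0],[13,1],[14,0],[23,4],[25,0],[29,1],[33,0]]
[[3,18],[12,0],[13,1],[14,0],[23,4],[25,0],[29,1],[33,18],[37,0]]
[[3,18],[12,0],[13,1],[14,0],[23,4],[25,0],[29,1],[33,18],[37,0],[47,1],[50,0]]
[[3,18],[12,0],[13,1],[14,0],[23,4],[25,0],[29,1],[33,18],[37,0],[41,9],[46,0],[47,1],[50,0]]
[[3,18],[12,0],[13,1],[14,0],[23,4],[25,0],[29,1],[33,18],[37,0],[41,9],[46,0],[47,20],[49,1],[50,0]]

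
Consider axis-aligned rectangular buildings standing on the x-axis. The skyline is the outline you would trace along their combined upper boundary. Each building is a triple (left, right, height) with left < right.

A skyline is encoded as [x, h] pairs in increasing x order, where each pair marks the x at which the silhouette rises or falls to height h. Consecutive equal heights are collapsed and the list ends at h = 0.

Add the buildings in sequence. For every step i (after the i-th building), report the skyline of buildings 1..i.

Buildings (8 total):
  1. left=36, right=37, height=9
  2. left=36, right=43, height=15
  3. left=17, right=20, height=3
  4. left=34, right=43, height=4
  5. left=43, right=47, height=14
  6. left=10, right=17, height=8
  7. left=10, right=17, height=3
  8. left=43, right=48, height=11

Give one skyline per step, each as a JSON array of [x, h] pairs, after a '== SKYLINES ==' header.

== SKYLINES ==
[[36,9],[37,0]]
[[36,15],[43,0]]
[[17,3],[20,0],[36,15],[43,0]]
[[17,3],[20,0],[34,4],[36,15],[43,0]]
[[17,3],[20,0],[34,4],[36,15],[43,14],[47,0]]
[[10,8],[17,3],[20,0],[34,4],[36,15],[43,14],[47,0]]
[[10,8],[17,3],[20,0],[34,4],[36,15],[43,14],[47,0]]
[[10,8],[17,3],[20,0],[34,4],[36,15],[43,14],[47,11],[48,0]]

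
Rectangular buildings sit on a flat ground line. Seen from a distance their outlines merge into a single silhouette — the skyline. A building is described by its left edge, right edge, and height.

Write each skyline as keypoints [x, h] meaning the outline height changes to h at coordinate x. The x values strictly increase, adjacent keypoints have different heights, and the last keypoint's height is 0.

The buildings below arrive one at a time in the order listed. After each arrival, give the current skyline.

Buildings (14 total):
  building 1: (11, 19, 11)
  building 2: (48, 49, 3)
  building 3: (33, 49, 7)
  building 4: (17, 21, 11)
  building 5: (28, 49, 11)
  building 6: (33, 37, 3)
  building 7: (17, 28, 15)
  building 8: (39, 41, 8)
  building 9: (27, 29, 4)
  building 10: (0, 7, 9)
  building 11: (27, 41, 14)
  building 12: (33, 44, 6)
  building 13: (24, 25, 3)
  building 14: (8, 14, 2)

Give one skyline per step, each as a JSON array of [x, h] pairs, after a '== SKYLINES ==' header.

== SKYLINES ==
[[11,11],[19,0]]
[[11,11],[19,0],[48,3],[49,0]]
[[11,11],[19,0],[33,7],[49,0]]
[[11,11],[21,0],[33,7],[49,0]]
[[11,11],[21,0],[28,11],[49,0]]
[[11,11],[21,0],[28,11],[49,0]]
[[11,11],[17,15],[28,11],[49,0]]
[[11,11],[17,15],[28,11],[49,0]]
[[11,11],[17,15],[28,11],[49,0]]
[[0,9],[7,0],[11,11],[17,15],[28,11],[49,0]]
[[0,9],[7,0],[11,11],[17,15],[28,14],[41,11],[49,0]]
[[0,9],[7,0],[11,11],[17,15],[28,14],[41,11],[49,0]]
[[0,9],[7,0],[11,11],[17,15],[28,14],[41,11],[49,0]]
[[0,9],[7,0],[8,2],[11,11],[17,15],[28,14],[41,11],[49,0]]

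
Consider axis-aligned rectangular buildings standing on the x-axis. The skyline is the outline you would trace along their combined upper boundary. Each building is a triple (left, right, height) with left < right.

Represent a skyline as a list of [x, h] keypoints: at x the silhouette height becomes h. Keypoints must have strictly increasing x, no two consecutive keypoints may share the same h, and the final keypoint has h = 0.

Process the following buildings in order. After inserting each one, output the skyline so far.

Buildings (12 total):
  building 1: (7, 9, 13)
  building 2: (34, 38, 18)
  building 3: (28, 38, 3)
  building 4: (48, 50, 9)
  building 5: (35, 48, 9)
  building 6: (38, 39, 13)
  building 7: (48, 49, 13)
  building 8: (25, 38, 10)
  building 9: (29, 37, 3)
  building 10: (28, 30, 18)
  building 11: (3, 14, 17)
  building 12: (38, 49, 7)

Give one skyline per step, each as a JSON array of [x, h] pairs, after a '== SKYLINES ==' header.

== SKYLINES ==
[[7,13],[9,0]]
[[7,13],[9,0],[34,18],[38,0]]
[[7,13],[9,0],[28,3],[34,18],[38,0]]
[[7,13],[9,0],[28,3],[34,18],[38,0],[48,9],[50,0]]
[[7,13],[9,0],[28,3],[34,18],[38,9],[50,0]]
[[7,13],[9,0],[28,3],[34,18],[38,13],[39,9],[50,0]]
[[7,13],[9,0],[28,3],[34,18],[38,13],[39,9],[48,13],[49,9],[50,0]]
[[7,13],[9,0],[25,10],[34,18],[38,13],[39,9],[48,13],[49,9],[50,0]]
[[7,13],[9,0],[25,10],[34,18],[38,13],[39,9],[48,13],[49,9],[50,0]]
[[7,13],[9,0],[25,10],[28,18],[30,10],[34,18],[38,13],[39,9],[48,13],[49,9],[50,0]]
[[3,17],[14,0],[25,10],[28,18],[30,10],[34,18],[38,13],[39,9],[48,13],[49,9],[50,0]]
[[3,17],[14,0],[25,10],[28,18],[30,10],[34,18],[38,13],[39,9],[48,13],[49,9],[50,0]]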